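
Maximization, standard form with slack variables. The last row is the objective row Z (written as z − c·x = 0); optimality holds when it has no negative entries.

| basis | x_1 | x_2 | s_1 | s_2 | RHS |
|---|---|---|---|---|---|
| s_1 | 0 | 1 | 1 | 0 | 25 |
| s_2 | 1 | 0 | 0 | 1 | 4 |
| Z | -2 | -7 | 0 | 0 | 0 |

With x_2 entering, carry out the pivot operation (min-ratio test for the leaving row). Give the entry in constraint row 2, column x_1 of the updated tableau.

1

Ratio test on column x_2 — row 1: 25/1 = 25; row 2: entry 0 ≤ 0. Minimum is 25 at row 1 (s_1 leaves); pivot element 1.
Divide row 1 by 1; eliminate column x_2 from the other rows.
Row 2 update in column x_1: 1 − 0·0 = 1.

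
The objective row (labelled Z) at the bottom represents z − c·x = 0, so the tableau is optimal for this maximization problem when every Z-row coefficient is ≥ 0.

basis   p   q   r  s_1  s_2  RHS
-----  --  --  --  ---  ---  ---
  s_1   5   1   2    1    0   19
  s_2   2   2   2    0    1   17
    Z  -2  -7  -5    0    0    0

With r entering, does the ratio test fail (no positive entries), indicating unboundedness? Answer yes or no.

Column r has positive entries in row(s) 1, 2, so the ratio test bounds it — not unbounded.

no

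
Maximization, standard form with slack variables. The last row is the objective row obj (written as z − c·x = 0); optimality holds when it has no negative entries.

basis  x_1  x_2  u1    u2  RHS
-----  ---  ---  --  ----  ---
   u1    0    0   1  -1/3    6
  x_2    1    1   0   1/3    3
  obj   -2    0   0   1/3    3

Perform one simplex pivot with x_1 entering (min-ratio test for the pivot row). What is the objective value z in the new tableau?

Ratio test on column x_1 — row 1: entry 0 ≤ 0; row 2: 3/1 = 3. Minimum is 3 at row 2 (x_2 leaves); pivot element 1.
Pivot on row 2; the obj-row RHS becomes 3 − (-2)·3 = 9.

9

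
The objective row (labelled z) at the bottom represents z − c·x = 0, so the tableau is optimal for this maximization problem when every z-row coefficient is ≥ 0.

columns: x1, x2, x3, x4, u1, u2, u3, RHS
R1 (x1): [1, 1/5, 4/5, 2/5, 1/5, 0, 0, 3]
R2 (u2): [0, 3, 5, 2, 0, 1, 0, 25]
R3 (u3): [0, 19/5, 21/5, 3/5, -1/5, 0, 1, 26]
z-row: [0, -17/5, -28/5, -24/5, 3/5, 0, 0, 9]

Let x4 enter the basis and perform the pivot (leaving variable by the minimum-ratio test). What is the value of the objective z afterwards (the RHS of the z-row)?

Ratio test on column x4 — row 1: 3/(2/5) = 15/2; row 2: 25/2 = 25/2; row 3: 26/(3/5) = 130/3. Minimum is 15/2 at row 1 (x1 leaves); pivot element 2/5.
Pivot on row 1; the z-row RHS becomes 9 − (-24/5)·(15/2) = 45.

45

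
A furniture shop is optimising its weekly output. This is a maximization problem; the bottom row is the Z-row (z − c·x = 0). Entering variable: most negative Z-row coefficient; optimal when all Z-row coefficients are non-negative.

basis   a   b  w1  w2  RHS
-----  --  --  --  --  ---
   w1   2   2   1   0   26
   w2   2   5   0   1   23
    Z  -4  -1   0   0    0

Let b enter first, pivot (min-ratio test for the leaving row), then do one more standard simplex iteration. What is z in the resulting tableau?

46

Ratio test on column b — row 1: 26/2 = 13; row 2: 23/5 = 23/5. Minimum is 23/5 at row 2 (w2 leaves); pivot element 5.
Pivot on row 2; the Z-row RHS becomes 0 − (-1)·(23/5) = 23/5.
Next entering variable (most negative Z-row entry -18/5): a.
Ratio test on column a — row 1: (84/5)/(6/5) = 14; row 2: (23/5)/(2/5) = 23/2. Minimum is 23/2 at row 2 (b leaves); pivot element 2/5.
After the second pivot the Z-row RHS is 23/5 − (-18/5)·(23/2) = 46.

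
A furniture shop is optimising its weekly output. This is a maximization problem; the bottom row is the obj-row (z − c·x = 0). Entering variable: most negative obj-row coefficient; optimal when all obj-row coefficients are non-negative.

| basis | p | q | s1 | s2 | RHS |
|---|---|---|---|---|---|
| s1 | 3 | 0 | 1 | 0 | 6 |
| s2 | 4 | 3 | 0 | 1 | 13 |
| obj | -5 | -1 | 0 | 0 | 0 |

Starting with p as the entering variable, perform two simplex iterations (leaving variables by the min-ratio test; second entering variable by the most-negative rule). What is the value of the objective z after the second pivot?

Ratio test on column p — row 1: 6/3 = 2; row 2: 13/4 = 13/4. Minimum is 2 at row 1 (s1 leaves); pivot element 3.
Pivot on row 1; the obj-row RHS becomes 0 − (-5)·2 = 10.
Next entering variable (most negative obj-row entry -1): q.
Ratio test on column q — row 1: entry 0 ≤ 0; row 2: 5/3 = 5/3. Minimum is 5/3 at row 2 (s2 leaves); pivot element 3.
After the second pivot the obj-row RHS is 10 − (-1)·(5/3) = 35/3.

35/3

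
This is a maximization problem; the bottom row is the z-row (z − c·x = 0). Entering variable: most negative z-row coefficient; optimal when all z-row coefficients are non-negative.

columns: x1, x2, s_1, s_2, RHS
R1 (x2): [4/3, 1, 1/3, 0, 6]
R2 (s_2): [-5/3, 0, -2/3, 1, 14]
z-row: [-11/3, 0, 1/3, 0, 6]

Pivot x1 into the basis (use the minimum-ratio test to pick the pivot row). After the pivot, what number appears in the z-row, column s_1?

5/4

Ratio test on column x1 — row 1: 6/(4/3) = 9/2; row 2: entry -5/3 ≤ 0. Minimum is 9/2 at row 1 (x2 leaves); pivot element 4/3.
Divide row 1 by 4/3; eliminate column x1 from the other rows.
z-row update in column s_1: 1/3 − (-11/3)·(1/4) = 5/4.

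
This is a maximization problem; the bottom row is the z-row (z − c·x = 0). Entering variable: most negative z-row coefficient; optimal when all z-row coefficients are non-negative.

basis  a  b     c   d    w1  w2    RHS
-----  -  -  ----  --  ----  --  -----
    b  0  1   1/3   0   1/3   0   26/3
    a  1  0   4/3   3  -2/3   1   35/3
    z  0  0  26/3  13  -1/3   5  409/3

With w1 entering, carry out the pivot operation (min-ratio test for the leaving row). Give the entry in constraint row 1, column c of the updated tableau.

1

Ratio test on column w1 — row 1: (26/3)/(1/3) = 26; row 2: entry -2/3 ≤ 0. Minimum is 26 at row 1 (b leaves); pivot element 1/3.
Divide row 1 by 1/3; eliminate column w1 from the other rows.
In the new row 1, the c entry is the old entry divided by the pivot: (1/3)/(1/3) = 1.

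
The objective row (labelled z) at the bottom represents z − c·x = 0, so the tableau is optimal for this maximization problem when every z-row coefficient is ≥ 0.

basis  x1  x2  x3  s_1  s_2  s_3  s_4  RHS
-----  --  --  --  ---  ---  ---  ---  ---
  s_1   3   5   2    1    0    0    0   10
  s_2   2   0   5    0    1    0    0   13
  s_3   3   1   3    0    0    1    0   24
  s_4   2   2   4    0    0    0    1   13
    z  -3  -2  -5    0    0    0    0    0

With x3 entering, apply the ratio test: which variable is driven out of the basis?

Column x3 entries and ratios — s_1: 10/2 = 5; s_2: 13/5 = 13/5; s_3: 24/3 = 8; s_4: 13/4 = 13/4.
Smallest ratio is 13/5 in the row of s_2, so s_2 leaves.

s_2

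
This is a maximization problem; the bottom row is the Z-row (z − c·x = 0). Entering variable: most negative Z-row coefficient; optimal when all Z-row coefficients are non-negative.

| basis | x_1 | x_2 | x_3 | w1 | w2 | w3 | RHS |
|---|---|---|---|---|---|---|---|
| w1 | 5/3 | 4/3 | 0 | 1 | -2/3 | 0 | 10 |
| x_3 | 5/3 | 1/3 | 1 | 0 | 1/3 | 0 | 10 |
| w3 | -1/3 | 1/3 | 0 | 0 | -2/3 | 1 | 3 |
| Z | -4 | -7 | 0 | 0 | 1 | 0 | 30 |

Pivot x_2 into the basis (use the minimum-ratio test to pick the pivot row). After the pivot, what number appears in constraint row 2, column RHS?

Ratio test on column x_2 — row 1: 10/(4/3) = 15/2; row 2: 10/(1/3) = 30; row 3: 3/(1/3) = 9. Minimum is 15/2 at row 1 (w1 leaves); pivot element 4/3.
Divide row 1 by 4/3; eliminate column x_2 from the other rows.
Row 2 update in column RHS: 10 − (1/3)·(15/2) = 15/2.

15/2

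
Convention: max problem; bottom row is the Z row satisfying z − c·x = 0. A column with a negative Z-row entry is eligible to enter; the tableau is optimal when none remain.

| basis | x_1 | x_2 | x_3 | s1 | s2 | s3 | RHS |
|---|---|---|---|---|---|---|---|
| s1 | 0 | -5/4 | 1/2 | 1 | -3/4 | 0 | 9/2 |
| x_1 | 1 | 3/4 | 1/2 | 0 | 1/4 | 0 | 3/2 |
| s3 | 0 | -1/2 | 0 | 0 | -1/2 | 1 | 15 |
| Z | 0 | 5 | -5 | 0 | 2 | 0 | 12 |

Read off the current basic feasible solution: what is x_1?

3/2

x_1 is basic (row 2); its value is the RHS of that row, 3/2.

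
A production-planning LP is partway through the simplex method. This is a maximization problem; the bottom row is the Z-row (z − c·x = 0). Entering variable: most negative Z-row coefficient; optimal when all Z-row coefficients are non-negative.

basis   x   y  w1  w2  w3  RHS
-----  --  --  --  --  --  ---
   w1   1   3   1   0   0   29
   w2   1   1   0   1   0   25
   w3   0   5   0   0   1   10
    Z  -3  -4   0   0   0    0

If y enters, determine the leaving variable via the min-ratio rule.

w3

Column y entries and ratios — w1: 29/3 = 29/3; w2: 25/1 = 25; w3: 10/5 = 2.
Smallest ratio is 2 in the row of w3, so w3 leaves.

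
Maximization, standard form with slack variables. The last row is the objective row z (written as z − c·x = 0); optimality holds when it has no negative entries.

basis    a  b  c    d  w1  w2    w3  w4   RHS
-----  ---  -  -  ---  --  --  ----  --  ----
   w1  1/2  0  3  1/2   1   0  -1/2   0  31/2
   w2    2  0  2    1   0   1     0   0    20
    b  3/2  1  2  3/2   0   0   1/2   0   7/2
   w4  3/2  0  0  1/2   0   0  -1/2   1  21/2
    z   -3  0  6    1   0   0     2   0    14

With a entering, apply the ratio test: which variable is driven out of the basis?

b

Column a entries and ratios — w1: (31/2)/(1/2) = 31; w2: 20/2 = 10; b: (7/2)/(3/2) = 7/3; w4: (21/2)/(3/2) = 7.
Smallest ratio is 7/3 in the row of b, so b leaves.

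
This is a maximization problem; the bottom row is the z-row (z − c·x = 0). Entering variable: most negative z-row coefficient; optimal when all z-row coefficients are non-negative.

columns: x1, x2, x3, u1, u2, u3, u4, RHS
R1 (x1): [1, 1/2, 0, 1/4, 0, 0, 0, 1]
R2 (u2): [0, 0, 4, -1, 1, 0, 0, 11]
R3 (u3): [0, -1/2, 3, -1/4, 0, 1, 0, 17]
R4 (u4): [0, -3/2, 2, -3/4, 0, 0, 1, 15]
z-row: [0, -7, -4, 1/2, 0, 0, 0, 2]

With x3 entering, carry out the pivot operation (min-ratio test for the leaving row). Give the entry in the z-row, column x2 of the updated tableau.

-7

Ratio test on column x3 — row 1: entry 0 ≤ 0; row 2: 11/4 = 11/4; row 3: 17/3 = 17/3; row 4: 15/2 = 15/2. Minimum is 11/4 at row 2 (u2 leaves); pivot element 4.
Divide row 2 by 4; eliminate column x3 from the other rows.
z-row update in column x2: -7 − (-4)·0 = -7.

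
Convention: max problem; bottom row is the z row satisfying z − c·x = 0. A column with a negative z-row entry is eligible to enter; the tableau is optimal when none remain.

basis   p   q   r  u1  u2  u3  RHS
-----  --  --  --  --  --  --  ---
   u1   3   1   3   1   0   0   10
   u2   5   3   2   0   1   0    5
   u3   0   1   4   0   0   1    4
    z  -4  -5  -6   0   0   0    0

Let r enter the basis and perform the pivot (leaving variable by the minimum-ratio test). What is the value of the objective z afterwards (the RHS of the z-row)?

Ratio test on column r — row 1: 10/3 = 10/3; row 2: 5/2 = 5/2; row 3: 4/4 = 1. Minimum is 1 at row 3 (u3 leaves); pivot element 4.
Pivot on row 3; the z-row RHS becomes 0 − (-6)·1 = 6.

6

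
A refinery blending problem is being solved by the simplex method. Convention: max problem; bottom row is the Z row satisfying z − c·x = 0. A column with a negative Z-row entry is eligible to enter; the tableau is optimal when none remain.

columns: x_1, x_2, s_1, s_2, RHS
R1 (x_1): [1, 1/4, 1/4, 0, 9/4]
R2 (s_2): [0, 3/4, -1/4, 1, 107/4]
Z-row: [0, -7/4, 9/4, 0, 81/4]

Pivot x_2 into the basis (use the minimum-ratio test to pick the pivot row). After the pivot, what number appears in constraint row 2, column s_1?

-1

Ratio test on column x_2 — row 1: (9/4)/(1/4) = 9; row 2: (107/4)/(3/4) = 107/3. Minimum is 9 at row 1 (x_1 leaves); pivot element 1/4.
Divide row 1 by 1/4; eliminate column x_2 from the other rows.
Row 2 update in column s_1: -1/4 − (3/4)·1 = -1.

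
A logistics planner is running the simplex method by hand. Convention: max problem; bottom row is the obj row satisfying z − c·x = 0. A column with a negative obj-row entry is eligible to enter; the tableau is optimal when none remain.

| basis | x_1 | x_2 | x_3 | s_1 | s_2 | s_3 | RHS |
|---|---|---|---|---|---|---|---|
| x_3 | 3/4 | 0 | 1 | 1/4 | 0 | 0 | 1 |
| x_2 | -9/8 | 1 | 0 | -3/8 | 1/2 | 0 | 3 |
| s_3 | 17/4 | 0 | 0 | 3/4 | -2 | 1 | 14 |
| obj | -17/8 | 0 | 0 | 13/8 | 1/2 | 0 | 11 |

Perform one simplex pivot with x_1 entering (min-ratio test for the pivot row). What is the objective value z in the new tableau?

Ratio test on column x_1 — row 1: 1/(3/4) = 4/3; row 2: entry -9/8 ≤ 0; row 3: 14/(17/4) = 56/17. Minimum is 4/3 at row 1 (x_3 leaves); pivot element 3/4.
Pivot on row 1; the obj-row RHS becomes 11 − (-17/8)·(4/3) = 83/6.

83/6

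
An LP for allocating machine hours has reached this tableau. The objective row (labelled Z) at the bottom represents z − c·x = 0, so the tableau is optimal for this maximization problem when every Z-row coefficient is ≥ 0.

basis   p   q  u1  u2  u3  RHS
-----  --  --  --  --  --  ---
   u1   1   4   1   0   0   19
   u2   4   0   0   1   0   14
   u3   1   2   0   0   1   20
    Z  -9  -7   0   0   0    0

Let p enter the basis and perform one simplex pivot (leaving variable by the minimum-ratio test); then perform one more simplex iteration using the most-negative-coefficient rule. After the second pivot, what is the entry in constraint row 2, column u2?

Ratio test on column p — row 1: 19/1 = 19; row 2: 14/4 = 7/2; row 3: 20/1 = 20. Minimum is 7/2 at row 2 (u2 leaves); pivot element 4.
Divide row 2 by 4; eliminate column p from the other rows.
Second iteration: most negative Z-row entry is -7 in column q, so q enters.
Ratio test on column q — row 1: (31/2)/4 = 31/8; row 2: entry 0 ≤ 0; row 3: (33/2)/2 = 33/4. Minimum is 31/8 at row 1 (u1 leaves); pivot element 4.
Divide row 1 by 4; eliminate column q from the other rows.
After both pivots, the entry at constraint row 2, column u2 is 1/4.

1/4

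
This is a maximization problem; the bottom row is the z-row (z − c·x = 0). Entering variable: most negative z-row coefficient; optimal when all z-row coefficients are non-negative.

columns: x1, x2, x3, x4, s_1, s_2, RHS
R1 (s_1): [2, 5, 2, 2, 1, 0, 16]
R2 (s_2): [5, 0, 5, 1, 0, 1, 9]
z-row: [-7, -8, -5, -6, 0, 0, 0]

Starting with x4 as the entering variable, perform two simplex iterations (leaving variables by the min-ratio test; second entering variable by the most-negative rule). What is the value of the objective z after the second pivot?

193/4

Ratio test on column x4 — row 1: 16/2 = 8; row 2: 9/1 = 9. Minimum is 8 at row 1 (s_1 leaves); pivot element 2.
Pivot on row 1; the z-row RHS becomes 0 − (-6)·8 = 48.
Next entering variable (most negative z-row entry -1): x1.
Ratio test on column x1 — row 1: 8/1 = 8; row 2: 1/4 = 1/4. Minimum is 1/4 at row 2 (s_2 leaves); pivot element 4.
After the second pivot the z-row RHS is 48 − (-1)·(1/4) = 193/4.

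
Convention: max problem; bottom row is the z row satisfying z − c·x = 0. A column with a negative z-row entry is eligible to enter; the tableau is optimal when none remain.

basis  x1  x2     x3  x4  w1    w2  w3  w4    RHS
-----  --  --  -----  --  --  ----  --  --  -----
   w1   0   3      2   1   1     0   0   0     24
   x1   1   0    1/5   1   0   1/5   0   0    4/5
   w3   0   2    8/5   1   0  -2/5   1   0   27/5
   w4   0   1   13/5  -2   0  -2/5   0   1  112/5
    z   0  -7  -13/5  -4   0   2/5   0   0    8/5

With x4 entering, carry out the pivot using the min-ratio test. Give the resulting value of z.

Ratio test on column x4 — row 1: 24/1 = 24; row 2: (4/5)/1 = 4/5; row 3: (27/5)/1 = 27/5; row 4: entry -2 ≤ 0. Minimum is 4/5 at row 2 (x1 leaves); pivot element 1.
Pivot on row 2; the z-row RHS becomes 8/5 − (-4)·(4/5) = 24/5.

24/5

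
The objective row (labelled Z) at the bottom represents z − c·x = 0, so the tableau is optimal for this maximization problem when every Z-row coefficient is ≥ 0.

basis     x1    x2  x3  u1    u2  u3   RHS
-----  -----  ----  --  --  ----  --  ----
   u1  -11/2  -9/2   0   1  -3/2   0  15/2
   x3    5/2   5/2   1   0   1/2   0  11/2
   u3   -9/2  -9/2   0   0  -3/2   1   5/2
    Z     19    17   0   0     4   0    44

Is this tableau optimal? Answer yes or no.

Every Z-row coefficient is ≥ 0, so the tableau is optimal.

yes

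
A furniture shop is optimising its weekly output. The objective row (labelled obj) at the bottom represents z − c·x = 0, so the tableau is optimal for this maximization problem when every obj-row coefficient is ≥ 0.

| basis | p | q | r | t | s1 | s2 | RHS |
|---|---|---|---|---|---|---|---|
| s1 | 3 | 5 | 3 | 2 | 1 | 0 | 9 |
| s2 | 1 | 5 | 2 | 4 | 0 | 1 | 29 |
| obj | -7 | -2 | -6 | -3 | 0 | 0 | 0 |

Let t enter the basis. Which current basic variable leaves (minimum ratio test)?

s1

Column t entries and ratios — s1: 9/2 = 9/2; s2: 29/4 = 29/4.
Smallest ratio is 9/2 in the row of s1, so s1 leaves.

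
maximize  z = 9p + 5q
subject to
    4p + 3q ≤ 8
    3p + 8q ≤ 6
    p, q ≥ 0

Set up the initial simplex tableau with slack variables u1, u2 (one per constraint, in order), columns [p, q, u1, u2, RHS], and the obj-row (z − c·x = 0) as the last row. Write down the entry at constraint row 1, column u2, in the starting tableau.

0

Slack u2 belongs to constraint 2; its column is the unit vector e_2, so the entry in row 1 is 0.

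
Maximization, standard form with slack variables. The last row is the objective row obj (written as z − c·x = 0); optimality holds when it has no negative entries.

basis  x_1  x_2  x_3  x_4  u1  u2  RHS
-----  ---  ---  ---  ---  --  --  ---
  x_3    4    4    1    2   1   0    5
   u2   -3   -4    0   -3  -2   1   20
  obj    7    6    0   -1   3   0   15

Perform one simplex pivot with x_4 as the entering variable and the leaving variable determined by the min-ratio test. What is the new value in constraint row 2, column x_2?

2

Ratio test on column x_4 — row 1: 5/2 = 5/2; row 2: entry -3 ≤ 0. Minimum is 5/2 at row 1 (x_3 leaves); pivot element 2.
Divide row 1 by 2; eliminate column x_4 from the other rows.
Row 2 update in column x_2: -4 − (-3)·2 = 2.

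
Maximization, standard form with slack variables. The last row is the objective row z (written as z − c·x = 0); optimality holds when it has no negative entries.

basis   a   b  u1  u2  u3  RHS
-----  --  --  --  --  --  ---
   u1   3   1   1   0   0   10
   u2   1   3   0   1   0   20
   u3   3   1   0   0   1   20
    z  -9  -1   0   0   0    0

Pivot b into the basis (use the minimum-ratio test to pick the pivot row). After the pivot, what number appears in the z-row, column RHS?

20/3

Ratio test on column b — row 1: 10/1 = 10; row 2: 20/3 = 20/3; row 3: 20/1 = 20. Minimum is 20/3 at row 2 (u2 leaves); pivot element 3.
Divide row 2 by 3; eliminate column b from the other rows.
z-row update in column RHS: 0 − (-1)·(20/3) = 20/3.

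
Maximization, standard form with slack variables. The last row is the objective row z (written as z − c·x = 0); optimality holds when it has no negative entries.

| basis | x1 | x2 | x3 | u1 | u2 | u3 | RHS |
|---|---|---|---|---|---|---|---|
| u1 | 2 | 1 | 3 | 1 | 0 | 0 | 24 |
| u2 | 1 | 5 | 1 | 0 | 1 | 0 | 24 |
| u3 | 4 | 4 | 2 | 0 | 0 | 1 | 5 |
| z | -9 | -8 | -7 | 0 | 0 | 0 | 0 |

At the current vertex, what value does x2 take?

0

x2 is not in the basis, so in the current basic feasible solution x2 = 0.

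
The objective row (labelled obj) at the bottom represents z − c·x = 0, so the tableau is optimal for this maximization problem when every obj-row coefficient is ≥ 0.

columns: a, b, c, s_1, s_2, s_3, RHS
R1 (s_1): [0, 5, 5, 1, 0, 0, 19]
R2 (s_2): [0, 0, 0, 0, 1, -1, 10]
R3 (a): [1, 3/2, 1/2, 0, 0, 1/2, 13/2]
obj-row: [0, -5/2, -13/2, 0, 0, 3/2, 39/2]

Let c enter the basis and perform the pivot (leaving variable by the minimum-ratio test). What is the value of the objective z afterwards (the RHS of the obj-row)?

221/5

Ratio test on column c — row 1: 19/5 = 19/5; row 2: entry 0 ≤ 0; row 3: (13/2)/(1/2) = 13. Minimum is 19/5 at row 1 (s_1 leaves); pivot element 5.
Pivot on row 1; the obj-row RHS becomes 39/2 − (-13/2)·(19/5) = 221/5.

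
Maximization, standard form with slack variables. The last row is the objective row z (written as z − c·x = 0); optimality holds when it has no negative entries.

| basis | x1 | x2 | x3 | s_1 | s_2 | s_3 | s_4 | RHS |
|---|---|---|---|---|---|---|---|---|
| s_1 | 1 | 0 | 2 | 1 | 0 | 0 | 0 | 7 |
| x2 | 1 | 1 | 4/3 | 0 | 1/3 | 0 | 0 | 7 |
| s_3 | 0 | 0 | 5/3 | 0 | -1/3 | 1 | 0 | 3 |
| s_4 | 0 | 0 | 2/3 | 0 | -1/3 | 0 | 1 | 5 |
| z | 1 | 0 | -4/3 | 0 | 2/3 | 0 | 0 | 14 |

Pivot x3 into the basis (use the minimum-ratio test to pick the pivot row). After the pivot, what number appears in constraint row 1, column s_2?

2/5

Ratio test on column x3 — row 1: 7/2 = 7/2; row 2: 7/(4/3) = 21/4; row 3: 3/(5/3) = 9/5; row 4: 5/(2/3) = 15/2. Minimum is 9/5 at row 3 (s_3 leaves); pivot element 5/3.
Divide row 3 by 5/3; eliminate column x3 from the other rows.
Row 1 update in column s_2: 0 − 2·(-1/5) = 2/5.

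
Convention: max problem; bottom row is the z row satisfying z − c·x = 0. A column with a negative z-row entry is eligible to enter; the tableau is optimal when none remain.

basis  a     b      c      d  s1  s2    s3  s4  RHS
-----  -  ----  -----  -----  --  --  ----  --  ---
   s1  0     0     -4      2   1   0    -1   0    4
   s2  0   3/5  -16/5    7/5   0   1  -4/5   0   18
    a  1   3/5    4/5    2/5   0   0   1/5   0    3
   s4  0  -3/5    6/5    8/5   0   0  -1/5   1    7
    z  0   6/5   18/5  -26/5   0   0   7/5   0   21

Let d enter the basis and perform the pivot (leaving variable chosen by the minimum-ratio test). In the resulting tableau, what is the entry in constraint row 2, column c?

Ratio test on column d — row 1: 4/2 = 2; row 2: 18/(7/5) = 90/7; row 3: 3/(2/5) = 15/2; row 4: 7/(8/5) = 35/8. Minimum is 2 at row 1 (s1 leaves); pivot element 2.
Divide row 1 by 2; eliminate column d from the other rows.
Row 2 update in column c: -16/5 − (7/5)·(-2) = -2/5.

-2/5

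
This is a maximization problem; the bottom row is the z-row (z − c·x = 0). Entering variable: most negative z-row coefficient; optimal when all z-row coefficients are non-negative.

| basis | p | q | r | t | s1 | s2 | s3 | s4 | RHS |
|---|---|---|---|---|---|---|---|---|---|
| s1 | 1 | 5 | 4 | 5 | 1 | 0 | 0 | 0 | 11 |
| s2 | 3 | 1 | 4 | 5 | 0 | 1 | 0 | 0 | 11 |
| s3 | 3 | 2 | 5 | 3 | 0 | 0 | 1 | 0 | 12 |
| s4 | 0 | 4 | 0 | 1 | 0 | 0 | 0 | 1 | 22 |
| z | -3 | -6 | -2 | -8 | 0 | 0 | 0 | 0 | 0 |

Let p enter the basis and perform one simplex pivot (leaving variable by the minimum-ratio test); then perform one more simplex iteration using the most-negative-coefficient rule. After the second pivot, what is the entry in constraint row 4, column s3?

-4

Ratio test on column p — row 1: 11/1 = 11; row 2: 11/3 = 11/3; row 3: 12/3 = 4; row 4: entry 0 ≤ 0. Minimum is 11/3 at row 2 (s2 leaves); pivot element 3.
Divide row 2 by 3; eliminate column p from the other rows.
Second iteration: most negative z-row entry is -5 in column q, so q enters.
Ratio test on column q — row 1: (22/3)/(14/3) = 11/7; row 2: (11/3)/(1/3) = 11; row 3: 1/1 = 1; row 4: 22/4 = 11/2. Minimum is 1 at row 3 (s3 leaves); pivot element 1.
Divide row 3 by 1; eliminate column q from the other rows.
After both pivots, the entry at constraint row 4, column s3 is -4.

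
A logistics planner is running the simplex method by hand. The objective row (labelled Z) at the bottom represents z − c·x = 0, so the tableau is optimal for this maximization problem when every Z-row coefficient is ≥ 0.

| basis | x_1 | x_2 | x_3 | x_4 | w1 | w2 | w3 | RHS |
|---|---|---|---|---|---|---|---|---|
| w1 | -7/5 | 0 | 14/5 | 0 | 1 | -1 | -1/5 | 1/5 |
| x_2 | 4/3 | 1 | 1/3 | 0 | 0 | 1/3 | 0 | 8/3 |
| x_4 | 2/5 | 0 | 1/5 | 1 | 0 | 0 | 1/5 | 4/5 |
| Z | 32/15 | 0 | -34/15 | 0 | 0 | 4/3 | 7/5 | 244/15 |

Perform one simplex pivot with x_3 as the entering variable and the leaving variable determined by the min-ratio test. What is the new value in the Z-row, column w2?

11/21

Ratio test on column x_3 — row 1: (1/5)/(14/5) = 1/14; row 2: (8/3)/(1/3) = 8; row 3: (4/5)/(1/5) = 4. Minimum is 1/14 at row 1 (w1 leaves); pivot element 14/5.
Divide row 1 by 14/5; eliminate column x_3 from the other rows.
Z-row update in column w2: 4/3 − (-34/15)·(-5/14) = 11/21.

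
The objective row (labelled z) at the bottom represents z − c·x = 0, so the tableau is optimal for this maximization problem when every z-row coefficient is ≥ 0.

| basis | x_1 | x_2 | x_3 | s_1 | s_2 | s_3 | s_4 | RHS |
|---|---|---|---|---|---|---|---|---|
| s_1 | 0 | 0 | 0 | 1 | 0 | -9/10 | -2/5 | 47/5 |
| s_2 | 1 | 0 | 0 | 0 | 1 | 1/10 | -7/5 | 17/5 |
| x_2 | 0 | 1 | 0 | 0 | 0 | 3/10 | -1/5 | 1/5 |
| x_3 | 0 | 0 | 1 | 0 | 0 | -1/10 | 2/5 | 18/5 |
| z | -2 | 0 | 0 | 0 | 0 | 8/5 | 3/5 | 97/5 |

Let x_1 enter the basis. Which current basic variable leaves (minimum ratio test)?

s_2

Column x_1 entries and ratios — s_1: 0 ≤ 0, skip; s_2: (17/5)/1 = 17/5; x_2: 0 ≤ 0, skip; x_3: 0 ≤ 0, skip.
Smallest ratio is 17/5 in the row of s_2, so s_2 leaves.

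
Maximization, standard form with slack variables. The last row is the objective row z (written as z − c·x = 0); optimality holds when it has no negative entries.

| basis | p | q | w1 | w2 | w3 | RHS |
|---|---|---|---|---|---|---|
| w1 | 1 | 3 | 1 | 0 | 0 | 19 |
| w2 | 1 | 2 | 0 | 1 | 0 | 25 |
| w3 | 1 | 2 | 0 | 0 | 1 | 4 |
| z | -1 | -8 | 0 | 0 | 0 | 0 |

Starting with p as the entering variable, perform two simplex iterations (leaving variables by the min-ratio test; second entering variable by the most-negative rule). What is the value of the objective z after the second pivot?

Ratio test on column p — row 1: 19/1 = 19; row 2: 25/1 = 25; row 3: 4/1 = 4. Minimum is 4 at row 3 (w3 leaves); pivot element 1.
Pivot on row 3; the z-row RHS becomes 0 − (-1)·4 = 4.
Next entering variable (most negative z-row entry -6): q.
Ratio test on column q — row 1: 15/1 = 15; row 2: entry 0 ≤ 0; row 3: 4/2 = 2. Minimum is 2 at row 3 (p leaves); pivot element 2.
After the second pivot the z-row RHS is 4 − (-6)·2 = 16.

16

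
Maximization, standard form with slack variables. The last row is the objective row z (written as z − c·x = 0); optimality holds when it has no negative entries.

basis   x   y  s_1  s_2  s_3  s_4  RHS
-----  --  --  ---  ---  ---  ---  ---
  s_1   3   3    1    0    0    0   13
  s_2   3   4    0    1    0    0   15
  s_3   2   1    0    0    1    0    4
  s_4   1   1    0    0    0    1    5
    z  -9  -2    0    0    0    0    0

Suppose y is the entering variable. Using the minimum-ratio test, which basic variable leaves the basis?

s_2

Column y entries and ratios — s_1: 13/3 = 13/3; s_2: 15/4 = 15/4; s_3: 4/1 = 4; s_4: 5/1 = 5.
Smallest ratio is 15/4 in the row of s_2, so s_2 leaves.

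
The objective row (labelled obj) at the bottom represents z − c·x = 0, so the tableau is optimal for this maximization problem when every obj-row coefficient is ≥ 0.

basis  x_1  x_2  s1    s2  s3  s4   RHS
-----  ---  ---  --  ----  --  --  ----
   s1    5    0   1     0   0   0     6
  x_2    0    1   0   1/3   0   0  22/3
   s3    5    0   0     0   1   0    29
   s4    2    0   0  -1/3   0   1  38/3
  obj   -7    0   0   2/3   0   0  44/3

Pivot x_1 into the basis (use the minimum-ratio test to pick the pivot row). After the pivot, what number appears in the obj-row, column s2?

Ratio test on column x_1 — row 1: 6/5 = 6/5; row 2: entry 0 ≤ 0; row 3: 29/5 = 29/5; row 4: (38/3)/2 = 19/3. Minimum is 6/5 at row 1 (s1 leaves); pivot element 5.
Divide row 1 by 5; eliminate column x_1 from the other rows.
obj-row update in column s2: 2/3 − (-7)·0 = 2/3.

2/3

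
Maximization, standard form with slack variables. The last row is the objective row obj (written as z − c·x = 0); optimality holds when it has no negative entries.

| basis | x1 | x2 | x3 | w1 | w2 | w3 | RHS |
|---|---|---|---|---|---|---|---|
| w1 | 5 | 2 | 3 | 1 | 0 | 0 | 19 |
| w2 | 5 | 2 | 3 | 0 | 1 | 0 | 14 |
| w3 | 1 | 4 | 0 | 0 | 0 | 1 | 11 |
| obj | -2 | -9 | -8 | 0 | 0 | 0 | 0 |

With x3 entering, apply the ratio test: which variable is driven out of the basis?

w2

Column x3 entries and ratios — w1: 19/3 = 19/3; w2: 14/3 = 14/3; w3: 0 ≤ 0, skip.
Smallest ratio is 14/3 in the row of w2, so w2 leaves.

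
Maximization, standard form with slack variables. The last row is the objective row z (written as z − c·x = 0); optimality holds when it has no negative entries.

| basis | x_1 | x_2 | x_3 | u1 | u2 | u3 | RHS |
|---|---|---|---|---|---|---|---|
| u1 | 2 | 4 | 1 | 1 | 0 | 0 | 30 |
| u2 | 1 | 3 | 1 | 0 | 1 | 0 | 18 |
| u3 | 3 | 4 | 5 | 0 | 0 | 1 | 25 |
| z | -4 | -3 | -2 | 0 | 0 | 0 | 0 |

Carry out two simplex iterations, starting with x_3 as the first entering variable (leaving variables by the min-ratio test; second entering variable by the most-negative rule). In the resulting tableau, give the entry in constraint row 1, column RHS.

Ratio test on column x_3 — row 1: 30/1 = 30; row 2: 18/1 = 18; row 3: 25/5 = 5. Minimum is 5 at row 3 (u3 leaves); pivot element 5.
Divide row 3 by 5; eliminate column x_3 from the other rows.
Second iteration: most negative z-row entry is -14/5 in column x_1, so x_1 enters.
Ratio test on column x_1 — row 1: 25/(7/5) = 125/7; row 2: 13/(2/5) = 65/2; row 3: 5/(3/5) = 25/3. Minimum is 25/3 at row 3 (x_3 leaves); pivot element 3/5.
Divide row 3 by 3/5; eliminate column x_1 from the other rows.
After both pivots, the entry at constraint row 1, column RHS is 40/3.

40/3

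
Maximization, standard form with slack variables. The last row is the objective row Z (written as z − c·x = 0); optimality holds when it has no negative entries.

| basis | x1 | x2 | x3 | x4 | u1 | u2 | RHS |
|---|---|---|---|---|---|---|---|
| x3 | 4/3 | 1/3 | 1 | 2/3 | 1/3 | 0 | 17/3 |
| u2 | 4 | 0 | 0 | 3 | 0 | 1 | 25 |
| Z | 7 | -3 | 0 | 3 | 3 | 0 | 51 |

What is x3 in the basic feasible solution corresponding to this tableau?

17/3

x3 is basic (row 1); its value is the RHS of that row, 17/3.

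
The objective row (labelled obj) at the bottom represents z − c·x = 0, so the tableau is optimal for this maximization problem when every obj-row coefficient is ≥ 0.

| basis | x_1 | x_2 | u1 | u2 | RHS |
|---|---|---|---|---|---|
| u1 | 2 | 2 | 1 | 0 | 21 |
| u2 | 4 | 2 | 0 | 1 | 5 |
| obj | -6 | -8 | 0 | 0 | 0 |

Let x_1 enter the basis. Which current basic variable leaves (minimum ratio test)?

u2

Column x_1 entries and ratios — u1: 21/2 = 21/2; u2: 5/4 = 5/4.
Smallest ratio is 5/4 in the row of u2, so u2 leaves.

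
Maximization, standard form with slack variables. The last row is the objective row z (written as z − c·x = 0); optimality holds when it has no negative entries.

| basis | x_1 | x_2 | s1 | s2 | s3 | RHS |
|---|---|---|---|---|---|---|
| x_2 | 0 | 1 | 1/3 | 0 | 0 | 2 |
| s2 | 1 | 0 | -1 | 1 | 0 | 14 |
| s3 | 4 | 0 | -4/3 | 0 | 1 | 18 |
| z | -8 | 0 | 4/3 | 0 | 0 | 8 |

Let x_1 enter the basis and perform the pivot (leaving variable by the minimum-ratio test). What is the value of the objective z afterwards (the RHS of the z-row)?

44

Ratio test on column x_1 — row 1: entry 0 ≤ 0; row 2: 14/1 = 14; row 3: 18/4 = 9/2. Minimum is 9/2 at row 3 (s3 leaves); pivot element 4.
Pivot on row 3; the z-row RHS becomes 8 − (-8)·(9/2) = 44.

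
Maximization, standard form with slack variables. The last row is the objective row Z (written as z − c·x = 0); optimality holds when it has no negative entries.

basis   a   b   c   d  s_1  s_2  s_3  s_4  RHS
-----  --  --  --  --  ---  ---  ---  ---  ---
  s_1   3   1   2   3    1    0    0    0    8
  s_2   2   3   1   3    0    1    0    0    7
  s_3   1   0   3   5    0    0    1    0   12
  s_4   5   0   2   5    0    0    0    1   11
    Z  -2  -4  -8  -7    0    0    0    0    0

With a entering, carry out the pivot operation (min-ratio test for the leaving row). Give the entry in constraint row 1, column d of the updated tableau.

0

Ratio test on column a — row 1: 8/3 = 8/3; row 2: 7/2 = 7/2; row 3: 12/1 = 12; row 4: 11/5 = 11/5. Minimum is 11/5 at row 4 (s_4 leaves); pivot element 5.
Divide row 4 by 5; eliminate column a from the other rows.
Row 1 update in column d: 3 − 3·1 = 0.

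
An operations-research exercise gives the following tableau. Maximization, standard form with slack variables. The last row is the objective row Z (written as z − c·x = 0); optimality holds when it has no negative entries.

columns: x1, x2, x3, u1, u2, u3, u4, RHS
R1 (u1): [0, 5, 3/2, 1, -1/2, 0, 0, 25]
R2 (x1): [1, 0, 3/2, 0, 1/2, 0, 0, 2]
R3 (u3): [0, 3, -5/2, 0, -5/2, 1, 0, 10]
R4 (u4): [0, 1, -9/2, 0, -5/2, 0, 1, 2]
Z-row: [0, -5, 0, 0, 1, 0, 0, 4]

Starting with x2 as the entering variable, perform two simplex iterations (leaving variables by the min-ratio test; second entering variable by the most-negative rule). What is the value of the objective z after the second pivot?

Ratio test on column x2 — row 1: 25/5 = 5; row 2: entry 0 ≤ 0; row 3: 10/3 = 10/3; row 4: 2/1 = 2. Minimum is 2 at row 4 (u4 leaves); pivot element 1.
Pivot on row 4; the Z-row RHS becomes 4 − (-5)·2 = 14.
Next entering variable (most negative Z-row entry -45/2): x3.
Ratio test on column x3 — row 1: 15/24 = 5/8; row 2: 2/(3/2) = 4/3; row 3: 4/11 = 4/11; row 4: entry -9/2 ≤ 0. Minimum is 4/11 at row 3 (u3 leaves); pivot element 11.
After the second pivot the Z-row RHS is 14 − (-45/2)·(4/11) = 244/11.

244/11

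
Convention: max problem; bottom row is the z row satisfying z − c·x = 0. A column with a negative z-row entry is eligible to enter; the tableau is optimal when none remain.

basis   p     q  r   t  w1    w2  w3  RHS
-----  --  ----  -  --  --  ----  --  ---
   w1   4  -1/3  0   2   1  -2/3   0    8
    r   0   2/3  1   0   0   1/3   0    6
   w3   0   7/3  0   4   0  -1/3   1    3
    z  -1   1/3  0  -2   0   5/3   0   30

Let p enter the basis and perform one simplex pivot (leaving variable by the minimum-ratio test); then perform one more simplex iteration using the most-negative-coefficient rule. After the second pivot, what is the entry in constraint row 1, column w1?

1/4

Ratio test on column p — row 1: 8/4 = 2; row 2: entry 0 ≤ 0; row 3: entry 0 ≤ 0. Minimum is 2 at row 1 (w1 leaves); pivot element 4.
Divide row 1 by 4; eliminate column p from the other rows.
Second iteration: most negative z-row entry is -3/2 in column t, so t enters.
Ratio test on column t — row 1: 2/(1/2) = 4; row 2: entry 0 ≤ 0; row 3: 3/4 = 3/4. Minimum is 3/4 at row 3 (w3 leaves); pivot element 4.
Divide row 3 by 4; eliminate column t from the other rows.
After both pivots, the entry at constraint row 1, column w1 is 1/4.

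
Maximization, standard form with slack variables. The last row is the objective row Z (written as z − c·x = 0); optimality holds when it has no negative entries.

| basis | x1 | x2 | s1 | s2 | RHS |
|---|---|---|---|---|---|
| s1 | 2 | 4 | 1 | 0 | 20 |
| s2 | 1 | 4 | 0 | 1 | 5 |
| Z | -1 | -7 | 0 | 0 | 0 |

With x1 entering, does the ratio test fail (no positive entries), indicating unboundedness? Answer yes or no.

no

Column x1 has positive entries in row(s) 1, 2, so the ratio test bounds it — not unbounded.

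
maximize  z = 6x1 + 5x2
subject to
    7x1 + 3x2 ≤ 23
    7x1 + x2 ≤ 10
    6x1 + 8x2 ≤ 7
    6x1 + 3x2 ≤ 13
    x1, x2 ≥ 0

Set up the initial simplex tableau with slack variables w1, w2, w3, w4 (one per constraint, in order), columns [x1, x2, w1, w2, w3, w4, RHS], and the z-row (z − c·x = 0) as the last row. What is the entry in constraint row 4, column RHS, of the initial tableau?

13

The RHS of constraint 4 is b_4 = 13.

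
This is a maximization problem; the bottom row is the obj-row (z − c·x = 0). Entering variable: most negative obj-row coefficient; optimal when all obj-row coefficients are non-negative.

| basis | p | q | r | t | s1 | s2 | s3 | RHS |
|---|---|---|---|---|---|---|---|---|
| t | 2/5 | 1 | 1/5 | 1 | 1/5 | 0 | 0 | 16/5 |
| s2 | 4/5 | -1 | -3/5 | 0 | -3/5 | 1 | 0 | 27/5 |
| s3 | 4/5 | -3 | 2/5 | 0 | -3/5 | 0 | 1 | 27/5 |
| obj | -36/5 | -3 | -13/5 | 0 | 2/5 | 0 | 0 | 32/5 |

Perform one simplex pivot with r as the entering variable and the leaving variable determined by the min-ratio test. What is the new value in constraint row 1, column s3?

Ratio test on column r — row 1: (16/5)/(1/5) = 16; row 2: entry -3/5 ≤ 0; row 3: (27/5)/(2/5) = 27/2. Minimum is 27/2 at row 3 (s3 leaves); pivot element 2/5.
Divide row 3 by 2/5; eliminate column r from the other rows.
Row 1 update in column s3: 0 − (1/5)·(5/2) = -1/2.

-1/2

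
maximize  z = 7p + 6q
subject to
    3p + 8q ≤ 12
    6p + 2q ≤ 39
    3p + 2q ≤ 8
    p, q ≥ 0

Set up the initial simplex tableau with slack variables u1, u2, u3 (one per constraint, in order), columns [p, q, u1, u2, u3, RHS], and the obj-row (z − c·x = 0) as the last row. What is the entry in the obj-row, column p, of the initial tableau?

The obj-row carries the negated objective coefficients: the p entry is -7.

-7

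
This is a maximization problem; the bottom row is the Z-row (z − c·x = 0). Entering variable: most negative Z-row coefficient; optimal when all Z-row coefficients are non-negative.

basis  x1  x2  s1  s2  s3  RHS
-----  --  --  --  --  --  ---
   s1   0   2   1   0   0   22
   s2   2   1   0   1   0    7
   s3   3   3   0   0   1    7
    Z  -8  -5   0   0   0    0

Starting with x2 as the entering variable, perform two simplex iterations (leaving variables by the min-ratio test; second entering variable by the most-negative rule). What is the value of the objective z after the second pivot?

56/3

Ratio test on column x2 — row 1: 22/2 = 11; row 2: 7/1 = 7; row 3: 7/3 = 7/3. Minimum is 7/3 at row 3 (s3 leaves); pivot element 3.
Pivot on row 3; the Z-row RHS becomes 0 − (-5)·(7/3) = 35/3.
Next entering variable (most negative Z-row entry -3): x1.
Ratio test on column x1 — row 1: entry -2 ≤ 0; row 2: (14/3)/1 = 14/3; row 3: (7/3)/1 = 7/3. Minimum is 7/3 at row 3 (x2 leaves); pivot element 1.
After the second pivot the Z-row RHS is 35/3 − (-3)·(7/3) = 56/3.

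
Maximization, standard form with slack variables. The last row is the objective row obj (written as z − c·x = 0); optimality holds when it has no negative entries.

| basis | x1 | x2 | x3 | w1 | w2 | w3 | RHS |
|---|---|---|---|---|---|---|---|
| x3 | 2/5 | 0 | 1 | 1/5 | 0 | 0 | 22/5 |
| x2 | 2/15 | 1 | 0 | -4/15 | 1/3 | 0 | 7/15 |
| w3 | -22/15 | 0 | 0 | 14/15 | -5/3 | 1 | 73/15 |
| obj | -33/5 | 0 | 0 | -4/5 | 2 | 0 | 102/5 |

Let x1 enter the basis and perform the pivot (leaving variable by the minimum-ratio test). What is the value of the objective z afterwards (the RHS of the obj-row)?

Ratio test on column x1 — row 1: (22/5)/(2/5) = 11; row 2: (7/15)/(2/15) = 7/2; row 3: entry -22/15 ≤ 0. Minimum is 7/2 at row 2 (x2 leaves); pivot element 2/15.
Pivot on row 2; the obj-row RHS becomes 102/5 − (-33/5)·(7/2) = 87/2.

87/2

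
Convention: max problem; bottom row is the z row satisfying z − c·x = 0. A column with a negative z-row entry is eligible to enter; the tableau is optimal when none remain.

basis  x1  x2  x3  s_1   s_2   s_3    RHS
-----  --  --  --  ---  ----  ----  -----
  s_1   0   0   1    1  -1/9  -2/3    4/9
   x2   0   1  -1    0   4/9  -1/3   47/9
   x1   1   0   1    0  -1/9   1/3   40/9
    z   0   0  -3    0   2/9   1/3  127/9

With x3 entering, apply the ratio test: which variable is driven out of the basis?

Column x3 entries and ratios — s_1: (4/9)/1 = 4/9; x2: -1 ≤ 0, skip; x1: (40/9)/1 = 40/9.
Smallest ratio is 4/9 in the row of s_1, so s_1 leaves.

s_1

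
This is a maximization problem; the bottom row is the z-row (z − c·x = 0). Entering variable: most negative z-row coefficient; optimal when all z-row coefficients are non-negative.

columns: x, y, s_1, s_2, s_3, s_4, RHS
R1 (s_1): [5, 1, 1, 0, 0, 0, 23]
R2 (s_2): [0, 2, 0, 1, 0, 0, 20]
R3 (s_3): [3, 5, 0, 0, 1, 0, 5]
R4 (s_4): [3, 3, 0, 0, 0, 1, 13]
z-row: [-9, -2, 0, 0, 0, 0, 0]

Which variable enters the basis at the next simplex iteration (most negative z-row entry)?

Negative z-row entries: x: -9, y: -2.
The most negative is -9 in column x, so x enters.

x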